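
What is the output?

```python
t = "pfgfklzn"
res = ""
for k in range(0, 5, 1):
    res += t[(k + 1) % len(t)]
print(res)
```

fgfkl

k=0: add t[1]='f' → 'f'
k=1: add t[2]='g' → 'fg'
k=2: add t[3]='f' → 'fgf'
k=3: add t[4]='k' → 'fgfk'
k=4: add t[5]='l' → 'fgfkl'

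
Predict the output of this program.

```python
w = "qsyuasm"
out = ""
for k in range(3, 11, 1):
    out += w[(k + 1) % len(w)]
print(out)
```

asmqsyua

k=3: add w[4]='a' → 'a'
k=4: add w[5]='s' → 'as'
k=5: add w[6]='m' → 'asm'
k=6: add w[0]='q' → 'asmq'
k=7: add w[1]='s' → 'asmqs'
k=8: add w[2]='y' → 'asmqsy'
k=9: add w[3]='u' → 'asmqsyu'
k=10: add w[4]='a' → 'asmqsyua'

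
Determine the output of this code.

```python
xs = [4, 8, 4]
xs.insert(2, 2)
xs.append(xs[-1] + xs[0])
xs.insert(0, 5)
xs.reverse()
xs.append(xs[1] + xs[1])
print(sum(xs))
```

insert 2 at 2 → [4, 8, 2, 4]
append xs[-1]+xs[0] = 4+4 = 8 → [4, 8, 2, 4, 8]
insert 5 at 0 → [5, 4, 8, 2, 4, 8]
reverse → [8, 4, 2, 8, 4, 5]
append xs[1]+xs[1] = 4+4 = 8 → [8, 4, 2, 8, 4, 5, 8]
sum = 39

39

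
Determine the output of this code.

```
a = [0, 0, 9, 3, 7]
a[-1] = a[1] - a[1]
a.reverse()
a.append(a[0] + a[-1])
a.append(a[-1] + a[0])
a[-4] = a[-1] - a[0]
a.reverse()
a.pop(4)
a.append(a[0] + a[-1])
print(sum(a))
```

3

a[-1] = a[1]-a[1] = 0-0 = 0 → [0, 0, 9, 3, 0]
reverse → [0, 3, 9, 0, 0]
append a[0]+a[-1] = 0+0 = 0 → [0, 3, 9, 0, 0, 0]
append a[-1]+a[0] = 0+0 = 0 → [0, 3, 9, 0, 0, 0, 0]
a[-4] = a[-1]-a[0] = 0-0 = 0 → [0, 3, 9, 0, 0, 0, 0]
reverse → [0, 0, 0, 0, 9, 3, 0]
pop(4) removes 9 → [0, 0, 0, 0, 3, 0]
append a[0]+a[-1] = 0+0 = 0 → [0, 0, 0, 0, 3, 0, 0]
sum = 3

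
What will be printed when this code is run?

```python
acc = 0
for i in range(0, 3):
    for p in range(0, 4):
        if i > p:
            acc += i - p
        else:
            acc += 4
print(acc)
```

i=0,p=0: not 0>0, acc = 0+4 = 4
i=0,p=1: not 0>1, acc = 4+4 = 8
i=0,p=2: not 0>2, acc = 8+4 = 12
i=0,p=3: not 0>3, acc = 12+4 = 16
i=1,p=0: 1>0, acc = 16+1 = 17
i=1,p=1: not 1>1, acc = 17+4 = 21
i=1,p=2: not 1>2, acc = 21+4 = 25
i=1,p=3: not 1>3, acc = 25+4 = 29
i=2,p=0: 2>0, acc = 29+2 = 31
i=2,p=1: 2>1, acc = 31+1 = 32
i=2,p=2: not 2>2, acc = 32+4 = 36
i=2,p=3: not 2>3, acc = 36+4 = 40

40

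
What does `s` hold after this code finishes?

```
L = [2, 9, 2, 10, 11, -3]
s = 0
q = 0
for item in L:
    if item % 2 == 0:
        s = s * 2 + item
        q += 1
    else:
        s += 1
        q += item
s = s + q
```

48

item=2: even, s = 0*2+2 = 2; q=1
item=9: not even, s = 2+1 = 3; q=10
item=2: even, s = 3*2+2 = 8; q=11
item=10: even, s = 8*2+10 = 26; q=12
item=11: not even, s = 26+1 = 27; q=23
item=-3: not even, s = 27+1 = 28; q=20
s+q = 28+20 = 48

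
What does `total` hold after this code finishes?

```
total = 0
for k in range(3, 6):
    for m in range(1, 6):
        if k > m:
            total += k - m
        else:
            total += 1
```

25

k=3,m=1: 3>1, total = 0+2 = 2
k=3,m=2: 3>2, total = 2+1 = 3
k=3,m=3: not 3>3, total = 3+1 = 4
k=3,m=4: not 3>4, total = 4+1 = 5
k=3,m=5: not 3>5, total = 5+1 = 6
k=4,m=1: 4>1, total = 6+3 = 9
k=4,m=2: 4>2, total = 9+2 = 11
k=4,m=3: 4>3, total = 11+1 = 12
k=4,m=4: not 4>4, total = 12+1 = 13
k=4,m=5: not 4>5, total = 13+1 = 14
k=5,m=1: 5>1, total = 14+4 = 18
k=5,m=2: 5>2, total = 18+3 = 21
k=5,m=3: 5>3, total = 21+2 = 23
k=5,m=4: 5>4, total = 23+1 = 24
k=5,m=5: not 5>5, total = 24+1 = 25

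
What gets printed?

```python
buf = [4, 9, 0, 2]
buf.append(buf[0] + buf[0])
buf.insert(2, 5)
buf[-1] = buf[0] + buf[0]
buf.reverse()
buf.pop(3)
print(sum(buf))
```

append buf[0]+buf[0] = 4+4 = 8 → [4, 9, 0, 2, 8]
insert 5 at 2 → [4, 9, 5, 0, 2, 8]
buf[-1] = buf[0]+buf[0] = 4+4 = 8 → [4, 9, 5, 0, 2, 8]
reverse → [8, 2, 0, 5, 9, 4]
pop(3) removes 5 → [8, 2, 0, 9, 4]
sum = 23

23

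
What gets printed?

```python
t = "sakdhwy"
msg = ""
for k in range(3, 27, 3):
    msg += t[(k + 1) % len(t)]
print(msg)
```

hsdykwah

k=3: add t[4]='h' → 'h'
k=6: add t[0]='s' → 'hs'
k=9: add t[3]='d' → 'hsd'
k=12: add t[6]='y' → 'hsdy'
k=15: add t[2]='k' → 'hsdyk'
k=18: add t[5]='w' → 'hsdykw'
k=21: add t[1]='a' → 'hsdykwa'
k=24: add t[4]='h' → 'hsdykwah'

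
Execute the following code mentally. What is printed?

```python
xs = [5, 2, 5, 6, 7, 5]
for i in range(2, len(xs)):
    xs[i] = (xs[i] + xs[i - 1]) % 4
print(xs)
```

i=2: xs[2] = (5+2)%4 = 3 → [5, 2, 3, 6, 7, 5]
i=3: xs[3] = (6+3)%4 = 1 → [5, 2, 3, 1, 7, 5]
i=4: xs[4] = (7+1)%4 = 0 → [5, 2, 3, 1, 0, 5]
i=5: xs[5] = (5+0)%4 = 1 → [5, 2, 3, 1, 0, 1]

[5, 2, 3, 1, 0, 1]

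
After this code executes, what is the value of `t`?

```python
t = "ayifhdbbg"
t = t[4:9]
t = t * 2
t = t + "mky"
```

slice [4:9] → 'hdbbg'
repeat ×2 → 'hdbbghdbbg'
+ 'mky' → 'hdbbghdbbgmky'

'hdbbghdbbgmky'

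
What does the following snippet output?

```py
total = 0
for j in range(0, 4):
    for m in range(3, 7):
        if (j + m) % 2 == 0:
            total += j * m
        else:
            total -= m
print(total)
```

16

j=0,m=3: odd sum, total = 0-3 = -3
j=0,m=4: even sum, total = (-3)+0 = -3
j=0,m=5: odd sum, total = (-3)-5 = -8
j=0,m=6: even sum, total = (-8)+0 = -8
j=1,m=3: even sum, total = (-8)+3 = -5
j=1,m=4: odd sum, total = (-5)-4 = -9
j=1,m=5: even sum, total = (-9)+5 = -4
j=1,m=6: odd sum, total = (-4)-6 = -10
j=2,m=3: odd sum, total = (-10)-3 = -13
j=2,m=4: even sum, total = (-13)+8 = -5
j=2,m=5: odd sum, total = (-5)-5 = -10
j=2,m=6: even sum, total = (-10)+12 = 2
j=3,m=3: even sum, total = 2+9 = 11
j=3,m=4: odd sum, total = 11-4 = 7
j=3,m=5: even sum, total = 7+15 = 22
j=3,m=6: odd sum, total = 22-6 = 16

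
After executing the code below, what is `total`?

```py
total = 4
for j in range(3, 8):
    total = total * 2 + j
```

j=3: total = 4*2+3 = 11
j=4: total = 11*2+4 = 26
j=5: total = 26*2+5 = 57
j=6: total = 57*2+6 = 120
j=7: total = 120*2+7 = 247

247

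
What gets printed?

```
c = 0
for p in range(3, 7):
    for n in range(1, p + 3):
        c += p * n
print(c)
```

485

p=3,n=1: c = 0+3 = 3
p=3,n=2: c = 3+6 = 9
p=3,n=3: c = 9+9 = 18
p=3,n=4: c = 18+12 = 30
p=3,n=5: c = 30+15 = 45
p=4,n=1: c = 45+4 = 49
p=4,n=2: c = 49+8 = 57
p=4,n=3: c = 57+12 = 69
p=4,n=4: c = 69+16 = 85
p=4,n=5: c = 85+20 = 105
p=4,n=6: c = 105+24 = 129
p=5,n=1: c = 129+5 = 134
p=5,n=2: c = 134+10 = 144
p=5,n=3: c = 144+15 = 159
p=5,n=4: c = 159+20 = 179
p=5,n=5: c = 179+25 = 204
p=5,n=6: c = 204+30 = 234
p=5,n=7: c = 234+35 = 269
p=6,n=1: c = 269+6 = 275
p=6,n=2: c = 275+12 = 287
p=6,n=3: c = 287+18 = 305
p=6,n=4: c = 305+24 = 329
p=6,n=5: c = 329+30 = 359
p=6,n=6: c = 359+36 = 395
p=6,n=7: c = 395+42 = 437
p=6,n=8: c = 437+48 = 485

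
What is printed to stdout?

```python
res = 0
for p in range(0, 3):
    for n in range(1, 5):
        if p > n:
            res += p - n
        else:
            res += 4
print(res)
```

45

p=0,n=1: not 0>1, res = 0+4 = 4
p=0,n=2: not 0>2, res = 4+4 = 8
p=0,n=3: not 0>3, res = 8+4 = 12
p=0,n=4: not 0>4, res = 12+4 = 16
p=1,n=1: not 1>1, res = 16+4 = 20
p=1,n=2: not 1>2, res = 20+4 = 24
p=1,n=3: not 1>3, res = 24+4 = 28
p=1,n=4: not 1>4, res = 28+4 = 32
p=2,n=1: 2>1, res = 32+1 = 33
p=2,n=2: not 2>2, res = 33+4 = 37
p=2,n=3: not 2>3, res = 37+4 = 41
p=2,n=4: not 2>4, res = 41+4 = 45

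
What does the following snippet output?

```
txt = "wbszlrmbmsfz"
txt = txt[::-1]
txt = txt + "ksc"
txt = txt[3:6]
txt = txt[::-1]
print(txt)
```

reverse → 'zfsmbmrlzsbw'
+ 'ksc' → 'zfsmbmrlzsbwksc'
slice [3:6] → 'mbm'
reverse → 'mbm'

mbm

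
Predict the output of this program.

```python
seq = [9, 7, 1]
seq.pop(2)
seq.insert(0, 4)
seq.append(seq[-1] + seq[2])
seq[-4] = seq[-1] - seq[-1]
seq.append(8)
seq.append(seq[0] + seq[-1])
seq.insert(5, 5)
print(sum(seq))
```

51

pop(2) removes 1 → [9, 7]
insert 4 at 0 → [4, 9, 7]
append seq[-1]+seq[2] = 7+7 = 14 → [4, 9, 7, 14]
seq[-4] = seq[-1]-seq[-1] = 14-14 = 0 → [0, 9, 7, 14]
append 8 → [0, 9, 7, 14, 8]
append seq[0]+seq[-1] = 0+8 = 8 → [0, 9, 7, 14, 8, 8]
insert 5 at 5 → [0, 9, 7, 14, 8, 5, 8]
sum = 51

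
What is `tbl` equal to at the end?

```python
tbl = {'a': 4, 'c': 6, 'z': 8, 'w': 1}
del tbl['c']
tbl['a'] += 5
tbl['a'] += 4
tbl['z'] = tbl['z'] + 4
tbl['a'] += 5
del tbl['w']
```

{'a': 18, 'z': 12}

del 'c' → {'a': 4, 'z': 8, 'w': 1}
tbl['a'] = 4+5 = 9 → {'a': 9, 'z': 8, 'w': 1}
tbl['a'] = 9+4 = 13 → {'a': 13, 'z': 8, 'w': 1}
tbl['z'] = tbl['z']+4 = 12 → {'a': 13, 'z': 12, 'w': 1}
tbl['a'] = 13+5 = 18 → {'a': 18, 'z': 12, 'w': 1}
del 'w' → {'a': 18, 'z': 12}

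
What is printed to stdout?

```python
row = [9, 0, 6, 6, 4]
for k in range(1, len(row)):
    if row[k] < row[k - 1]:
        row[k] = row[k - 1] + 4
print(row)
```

[9, 13, 17, 21, 25]

k=1: 0<9, row[1] = 9+4 = 13 → [9, 13, 6, 6, 4]
k=2: 6<13, row[2] = 13+4 = 17 → [9, 13, 17, 6, 4]
k=3: 6<17, row[3] = 17+4 = 21 → [9, 13, 17, 21, 4]
k=4: 4<21, row[4] = 21+4 = 25 → [9, 13, 17, 21, 25]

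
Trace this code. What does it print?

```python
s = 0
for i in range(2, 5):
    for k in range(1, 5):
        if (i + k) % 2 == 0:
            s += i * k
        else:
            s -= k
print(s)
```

34

i=2,k=1: odd sum, s = 0-1 = -1
i=2,k=2: even sum, s = (-1)+4 = 3
i=2,k=3: odd sum, s = 3-3 = 0
i=2,k=4: even sum, s = 0+8 = 8
i=3,k=1: even sum, s = 8+3 = 11
i=3,k=2: odd sum, s = 11-2 = 9
i=3,k=3: even sum, s = 9+9 = 18
i=3,k=4: odd sum, s = 18-4 = 14
i=4,k=1: odd sum, s = 14-1 = 13
i=4,k=2: even sum, s = 13+8 = 21
i=4,k=3: odd sum, s = 21-3 = 18
i=4,k=4: even sum, s = 18+16 = 34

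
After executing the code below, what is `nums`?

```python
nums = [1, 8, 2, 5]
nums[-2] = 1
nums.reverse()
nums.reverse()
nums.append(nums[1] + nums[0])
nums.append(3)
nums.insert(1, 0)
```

[1, 0, 8, 1, 5, 9, 3]

nums[-2] = 1 → [1, 8, 1, 5]
reverse → [5, 1, 8, 1]
reverse → [1, 8, 1, 5]
append nums[1]+nums[0] = 8+1 = 9 → [1, 8, 1, 5, 9]
append 3 → [1, 8, 1, 5, 9, 3]
insert 0 at 1 → [1, 0, 8, 1, 5, 9, 3]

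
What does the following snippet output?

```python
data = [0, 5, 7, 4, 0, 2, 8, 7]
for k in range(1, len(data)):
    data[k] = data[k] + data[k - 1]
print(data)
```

k=1: data[1] = 5+0 = 5 → [0, 5, 7, 4, 0, 2, 8, 7]
k=2: data[2] = 7+5 = 12 → [0, 5, 12, 4, 0, 2, 8, 7]
k=3: data[3] = 4+12 = 16 → [0, 5, 12, 16, 0, 2, 8, 7]
k=4: data[4] = 0+16 = 16 → [0, 5, 12, 16, 16, 2, 8, 7]
k=5: data[5] = 2+16 = 18 → [0, 5, 12, 16, 16, 18, 8, 7]
k=6: data[6] = 8+18 = 26 → [0, 5, 12, 16, 16, 18, 26, 7]
k=7: data[7] = 7+26 = 33 → [0, 5, 12, 16, 16, 18, 26, 33]

[0, 5, 12, 16, 16, 18, 26, 33]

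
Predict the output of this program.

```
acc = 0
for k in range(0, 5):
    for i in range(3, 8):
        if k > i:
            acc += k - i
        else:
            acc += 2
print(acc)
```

k=0,i=3: not 0>3, acc = 0+2 = 2
k=0,i=4: not 0>4, acc = 2+2 = 4
k=0,i=5: not 0>5, acc = 4+2 = 6
k=0,i=6: not 0>6, acc = 6+2 = 8
k=0,i=7: not 0>7, acc = 8+2 = 10
k=1,i=3: not 1>3, acc = 10+2 = 12
k=1,i=4: not 1>4, acc = 12+2 = 14
k=1,i=5: not 1>5, acc = 14+2 = 16
k=1,i=6: not 1>6, acc = 16+2 = 18
k=1,i=7: not 1>7, acc = 18+2 = 20
k=2,i=3: not 2>3, acc = 20+2 = 22
k=2,i=4: not 2>4, acc = 22+2 = 24
k=2,i=5: not 2>5, acc = 24+2 = 26
k=2,i=6: not 2>6, acc = 26+2 = 28
k=2,i=7: not 2>7, acc = 28+2 = 30
k=3,i=3: not 3>3, acc = 30+2 = 32
k=3,i=4: not 3>4, acc = 32+2 = 34
k=3,i=5: not 3>5, acc = 34+2 = 36
k=3,i=6: not 3>6, acc = 36+2 = 38
k=3,i=7: not 3>7, acc = 38+2 = 40
k=4,i=3: 4>3, acc = 40+1 = 41
k=4,i=4: not 4>4, acc = 41+2 = 43
k=4,i=5: not 4>5, acc = 43+2 = 45
k=4,i=6: not 4>6, acc = 45+2 = 47
k=4,i=7: not 4>7, acc = 47+2 = 49

49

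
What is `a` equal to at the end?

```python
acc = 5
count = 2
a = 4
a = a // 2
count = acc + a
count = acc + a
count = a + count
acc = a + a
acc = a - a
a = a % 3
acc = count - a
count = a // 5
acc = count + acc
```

2

a = 4//2 = 2
count = 5+2 = 7
count = 5+2 = 7
count = 2+7 = 9
acc = 2+2 = 4
acc = 2-2 = 0
a = 2%3 = 2
acc = 9-2 = 7
count = 2//5 = 0
acc = 0+7 = 7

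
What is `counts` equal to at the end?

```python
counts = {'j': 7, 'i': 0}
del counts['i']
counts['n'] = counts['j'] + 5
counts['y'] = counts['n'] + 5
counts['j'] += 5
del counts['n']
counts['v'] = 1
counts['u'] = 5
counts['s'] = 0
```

{'j': 12, 'y': 17, 'v': 1, 'u': 5, 's': 0}

del 'i' → {'j': 7}
counts['n'] = counts['j']+5 = 12 → {'j': 7, 'n': 12}
counts['y'] = counts['n']+5 = 17 → {'j': 7, 'n': 12, 'y': 17}
counts['j'] = 7+5 = 12 → {'j': 12, 'n': 12, 'y': 17}
del 'n' → {'j': 12, 'y': 17}
counts['v'] = 1 → {'j': 12, 'y': 17, 'v': 1}
counts['u'] = 5 → {'j': 12, 'y': 17, 'v': 1, 'u': 5}
counts['s'] = 0 → {'j': 12, 'y': 17, 'v': 1, 'u': 5, 's': 0}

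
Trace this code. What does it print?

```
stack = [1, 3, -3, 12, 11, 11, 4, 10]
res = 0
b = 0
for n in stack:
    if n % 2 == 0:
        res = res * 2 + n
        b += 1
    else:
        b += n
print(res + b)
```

92

n=1: not even; b=1
n=3: not even; b=4
n=-3: not even; b=1
n=12: even, res = 0*2+12 = 12; b=2
n=11: not even; b=13
n=11: not even; b=24
n=4: even, res = 12*2+4 = 28; b=25
n=10: even, res = 28*2+10 = 66; b=26
res+b = 66+26 = 92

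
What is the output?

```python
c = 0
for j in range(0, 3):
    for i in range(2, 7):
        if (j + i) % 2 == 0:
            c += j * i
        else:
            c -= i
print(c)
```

4

j=0,i=2: even sum, c = 0+0 = 0
j=0,i=3: odd sum, c = 0-3 = -3
j=0,i=4: even sum, c = (-3)+0 = -3
j=0,i=5: odd sum, c = (-3)-5 = -8
j=0,i=6: even sum, c = (-8)+0 = -8
j=1,i=2: odd sum, c = (-8)-2 = -10
j=1,i=3: even sum, c = (-10)+3 = -7
j=1,i=4: odd sum, c = (-7)-4 = -11
j=1,i=5: even sum, c = (-11)+5 = -6
j=1,i=6: odd sum, c = (-6)-6 = -12
j=2,i=2: even sum, c = (-12)+4 = -8
j=2,i=3: odd sum, c = (-8)-3 = -11
j=2,i=4: even sum, c = (-11)+8 = -3
j=2,i=5: odd sum, c = (-3)-5 = -8
j=2,i=6: even sum, c = (-8)+12 = 4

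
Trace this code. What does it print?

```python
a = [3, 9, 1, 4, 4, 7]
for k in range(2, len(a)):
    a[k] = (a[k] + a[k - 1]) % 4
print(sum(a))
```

k=2: a[2] = (1+9)%4 = 2 → [3, 9, 2, 4, 4, 7]
k=3: a[3] = (4+2)%4 = 2 → [3, 9, 2, 2, 4, 7]
k=4: a[4] = (4+2)%4 = 2 → [3, 9, 2, 2, 2, 7]
k=5: a[5] = (7+2)%4 = 1 → [3, 9, 2, 2, 2, 1]
sum = 19

19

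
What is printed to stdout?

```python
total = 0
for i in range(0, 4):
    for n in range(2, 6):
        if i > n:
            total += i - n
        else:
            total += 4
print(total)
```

i=0,n=2: not 0>2, total = 0+4 = 4
i=0,n=3: not 0>3, total = 4+4 = 8
i=0,n=4: not 0>4, total = 8+4 = 12
i=0,n=5: not 0>5, total = 12+4 = 16
i=1,n=2: not 1>2, total = 16+4 = 20
i=1,n=3: not 1>3, total = 20+4 = 24
i=1,n=4: not 1>4, total = 24+4 = 28
i=1,n=5: not 1>5, total = 28+4 = 32
i=2,n=2: not 2>2, total = 32+4 = 36
i=2,n=3: not 2>3, total = 36+4 = 40
i=2,n=4: not 2>4, total = 40+4 = 44
i=2,n=5: not 2>5, total = 44+4 = 48
i=3,n=2: 3>2, total = 48+1 = 49
i=3,n=3: not 3>3, total = 49+4 = 53
i=3,n=4: not 3>4, total = 53+4 = 57
i=3,n=5: not 3>5, total = 57+4 = 61

61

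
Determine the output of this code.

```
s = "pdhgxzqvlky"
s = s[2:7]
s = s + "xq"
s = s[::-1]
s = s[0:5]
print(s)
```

slice [2:7] → 'hgxzq'
+ 'xq' → 'hgxzqxq'
reverse → 'qxqzxgh'
slice [0:5] → 'qxqzx'

qxqzx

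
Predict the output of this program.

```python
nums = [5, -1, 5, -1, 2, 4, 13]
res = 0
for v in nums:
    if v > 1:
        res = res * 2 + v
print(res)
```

v=5: >1, res = 0*2+5 = 5
v=-1: not >1
v=5: >1, res = 5*2+5 = 15
v=-1: not >1
v=2: >1, res = 15*2+2 = 32
v=4: >1, res = 32*2+4 = 68
v=13: >1, res = 68*2+13 = 149

149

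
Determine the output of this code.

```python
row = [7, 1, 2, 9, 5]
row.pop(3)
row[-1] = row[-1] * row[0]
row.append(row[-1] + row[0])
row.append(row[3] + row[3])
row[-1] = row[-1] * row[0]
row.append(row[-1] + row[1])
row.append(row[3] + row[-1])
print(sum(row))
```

1594

pop(3) removes 9 → [7, 1, 2, 5]
row[-1] = row[-1]*row[0] = 5*7 = 35 → [7, 1, 2, 35]
append row[-1]+row[0] = 35+7 = 42 → [7, 1, 2, 35, 42]
append row[3]+row[3] = 35+35 = 70 → [7, 1, 2, 35, 42, 70]
row[-1] = row[-1]*row[0] = 70*7 = 490 → [7, 1, 2, 35, 42, 490]
append row[-1]+row[1] = 490+1 = 491 → [7, 1, 2, 35, 42, 490, 491]
append row[3]+row[-1] = 35+491 = 526 → [7, 1, 2, 35, 42, 490, 491, 526]
sum = 1594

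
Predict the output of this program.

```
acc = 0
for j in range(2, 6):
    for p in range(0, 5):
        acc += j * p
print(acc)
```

j=2,p=0: acc = 0+0 = 0
j=2,p=1: acc = 0+2 = 2
j=2,p=2: acc = 2+4 = 6
j=2,p=3: acc = 6+6 = 12
j=2,p=4: acc = 12+8 = 20
j=3,p=0: acc = 20+0 = 20
j=3,p=1: acc = 20+3 = 23
j=3,p=2: acc = 23+6 = 29
j=3,p=3: acc = 29+9 = 38
j=3,p=4: acc = 38+12 = 50
j=4,p=0: acc = 50+0 = 50
j=4,p=1: acc = 50+4 = 54
j=4,p=2: acc = 54+8 = 62
j=4,p=3: acc = 62+12 = 74
j=4,p=4: acc = 74+16 = 90
j=5,p=0: acc = 90+0 = 90
j=5,p=1: acc = 90+5 = 95
j=5,p=2: acc = 95+10 = 105
j=5,p=3: acc = 105+15 = 120
j=5,p=4: acc = 120+20 = 140

140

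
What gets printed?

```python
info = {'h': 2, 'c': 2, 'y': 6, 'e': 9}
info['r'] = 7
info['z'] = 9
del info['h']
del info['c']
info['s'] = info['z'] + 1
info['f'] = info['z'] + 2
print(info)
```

info['r'] = 7 → {'h': 2, 'c': 2, 'y': 6, 'e': 9, 'r': 7}
info['z'] = 9 → {'h': 2, 'c': 2, 'y': 6, 'e': 9, 'r': 7, 'z': 9}
del 'h' → {'c': 2, 'y': 6, 'e': 9, 'r': 7, 'z': 9}
del 'c' → {'y': 6, 'e': 9, 'r': 7, 'z': 9}
info['s'] = info['z']+1 = 10 → {'y': 6, 'e': 9, 'r': 7, 'z': 9, 's': 10}
info['f'] = info['z']+2 = 11 → {'y': 6, 'e': 9, 'r': 7, 'z': 9, 's': 10, 'f': 11}

{'y': 6, 'e': 9, 'r': 7, 'z': 9, 's': 10, 'f': 11}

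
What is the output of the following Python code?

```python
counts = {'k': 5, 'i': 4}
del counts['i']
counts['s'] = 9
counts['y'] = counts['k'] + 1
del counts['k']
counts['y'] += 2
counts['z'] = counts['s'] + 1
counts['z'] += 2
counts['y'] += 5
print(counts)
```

del 'i' → {'k': 5}
counts['s'] = 9 → {'k': 5, 's': 9}
counts['y'] = counts['k']+1 = 6 → {'k': 5, 's': 9, 'y': 6}
del 'k' → {'s': 9, 'y': 6}
counts['y'] = 6+2 = 8 → {'s': 9, 'y': 8}
counts['z'] = counts['s']+1 = 10 → {'s': 9, 'y': 8, 'z': 10}
counts['z'] = 10+2 = 12 → {'s': 9, 'y': 8, 'z': 12}
counts['y'] = 8+5 = 13 → {'s': 9, 'y': 13, 'z': 12}

{'s': 9, 'y': 13, 'z': 12}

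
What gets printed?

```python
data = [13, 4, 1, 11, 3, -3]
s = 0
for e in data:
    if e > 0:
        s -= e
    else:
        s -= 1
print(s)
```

e=13: >0, s = 0-13 = -13
e=4: >0, s = (-13)-4 = -17
e=1: >0, s = (-17)-1 = -18
e=11: >0, s = (-18)-11 = -29
e=3: >0, s = (-29)-3 = -32
e=-3: not >0, s = (-32)-1 = -33

-33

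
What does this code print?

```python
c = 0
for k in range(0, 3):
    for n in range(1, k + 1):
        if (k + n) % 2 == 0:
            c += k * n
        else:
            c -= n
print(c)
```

k=1,n=1: even sum, c = 0+1 = 1
k=2,n=1: odd sum, c = 1-1 = 0
k=2,n=2: even sum, c = 0+4 = 4

4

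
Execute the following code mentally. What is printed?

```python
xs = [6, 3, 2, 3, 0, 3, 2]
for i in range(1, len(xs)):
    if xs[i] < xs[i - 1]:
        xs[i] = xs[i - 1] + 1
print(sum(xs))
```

i=1: 3<6, xs[1] = 6+1 = 7 → [6, 7, 2, 3, 0, 3, 2]
i=2: 2<7, xs[2] = 7+1 = 8 → [6, 7, 8, 3, 0, 3, 2]
i=3: 3<8, xs[3] = 8+1 = 9 → [6, 7, 8, 9, 0, 3, 2]
i=4: 0<9, xs[4] = 9+1 = 10 → [6, 7, 8, 9, 10, 3, 2]
i=5: 3<10, xs[5] = 10+1 = 11 → [6, 7, 8, 9, 10, 11, 2]
i=6: 2<11, xs[6] = 11+1 = 12 → [6, 7, 8, 9, 10, 11, 12]
sum = 63

63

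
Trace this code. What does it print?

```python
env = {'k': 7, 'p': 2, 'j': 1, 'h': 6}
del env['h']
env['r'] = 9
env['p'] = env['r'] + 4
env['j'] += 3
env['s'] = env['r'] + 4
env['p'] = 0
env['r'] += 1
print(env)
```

{'k': 7, 'p': 0, 'j': 4, 'r': 10, 's': 13}

del 'h' → {'k': 7, 'p': 2, 'j': 1}
env['r'] = 9 → {'k': 7, 'p': 2, 'j': 1, 'r': 9}
env['p'] = env['r']+4 = 13 → {'k': 7, 'p': 13, 'j': 1, 'r': 9}
env['j'] = 1+3 = 4 → {'k': 7, 'p': 13, 'j': 4, 'r': 9}
env['s'] = env['r']+4 = 13 → {'k': 7, 'p': 13, 'j': 4, 'r': 9, 's': 13}
env['p'] = 0 → {'k': 7, 'p': 0, 'j': 4, 'r': 9, 's': 13}
env['r'] = 9+1 = 10 → {'k': 7, 'p': 0, 'j': 4, 'r': 10, 's': 13}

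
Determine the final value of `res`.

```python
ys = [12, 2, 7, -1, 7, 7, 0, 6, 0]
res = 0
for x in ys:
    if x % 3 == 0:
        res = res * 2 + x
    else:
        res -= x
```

-68

x=12: %3==0, res = 0*2+12 = 12
x=2: not %3==0, res = 12-2 = 10
x=7: not %3==0, res = 10-7 = 3
x=-1: not %3==0, res = 3-(-1) = 4
x=7: not %3==0, res = 4-7 = -3
x=7: not %3==0, res = (-3)-7 = -10
x=0: %3==0, res = (-10)*2+0 = -20
x=6: %3==0, res = (-20)*2+6 = -34
x=0: %3==0, res = (-34)*2+0 = -68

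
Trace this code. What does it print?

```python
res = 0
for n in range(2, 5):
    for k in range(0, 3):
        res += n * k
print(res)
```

n=2,k=0: res = 0+0 = 0
n=2,k=1: res = 0+2 = 2
n=2,k=2: res = 2+4 = 6
n=3,k=0: res = 6+0 = 6
n=3,k=1: res = 6+3 = 9
n=3,k=2: res = 9+6 = 15
n=4,k=0: res = 15+0 = 15
n=4,k=1: res = 15+4 = 19
n=4,k=2: res = 19+8 = 27

27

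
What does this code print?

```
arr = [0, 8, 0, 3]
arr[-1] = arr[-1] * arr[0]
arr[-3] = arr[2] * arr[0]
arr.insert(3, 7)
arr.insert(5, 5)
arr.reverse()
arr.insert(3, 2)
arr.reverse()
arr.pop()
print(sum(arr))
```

arr[-1] = arr[-1]*arr[0] = 3*0 = 0 → [0, 8, 0, 0]
arr[-3] = arr[2]*arr[0] = 0*0 = 0 → [0, 0, 0, 0]
insert 7 at 3 → [0, 0, 0, 7, 0]
insert 5 at 5 → [0, 0, 0, 7, 0, 5]
reverse → [5, 0, 7, 0, 0, 0]
insert 2 at 3 → [5, 0, 7, 2, 0, 0, 0]
reverse → [0, 0, 0, 2, 7, 0, 5]
pop() removes 5 → [0, 0, 0, 2, 7, 0]
sum = 9

9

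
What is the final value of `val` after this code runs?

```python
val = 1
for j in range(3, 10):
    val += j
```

j=3: val = 1+3 = 4
j=4: val = 4+4 = 8
j=5: val = 8+5 = 13
j=6: val = 13+6 = 19
j=7: val = 19+7 = 26
j=8: val = 26+8 = 34
j=9: val = 34+9 = 43

43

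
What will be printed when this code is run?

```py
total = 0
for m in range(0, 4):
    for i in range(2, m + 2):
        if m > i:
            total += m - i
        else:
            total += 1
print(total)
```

6

m=1,i=2: not 1>2, total = 0+1 = 1
m=2,i=2: not 2>2, total = 1+1 = 2
m=2,i=3: not 2>3, total = 2+1 = 3
m=3,i=2: 3>2, total = 3+1 = 4
m=3,i=3: not 3>3, total = 4+1 = 5
m=3,i=4: not 3>4, total = 5+1 = 6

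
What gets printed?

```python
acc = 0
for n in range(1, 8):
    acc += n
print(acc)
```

n=1: acc = 0+1 = 1
n=2: acc = 1+2 = 3
n=3: acc = 3+3 = 6
n=4: acc = 6+4 = 10
n=5: acc = 10+5 = 15
n=6: acc = 15+6 = 21
n=7: acc = 21+7 = 28

28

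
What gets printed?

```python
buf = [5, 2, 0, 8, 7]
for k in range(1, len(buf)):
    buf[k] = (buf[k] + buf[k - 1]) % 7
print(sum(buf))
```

7

k=1: buf[1] = (2+5)%7 = 0 → [5, 0, 0, 8, 7]
k=2: buf[2] = (0+0)%7 = 0 → [5, 0, 0, 8, 7]
k=3: buf[3] = (8+0)%7 = 1 → [5, 0, 0, 1, 7]
k=4: buf[4] = (7+1)%7 = 1 → [5, 0, 0, 1, 1]
sum = 7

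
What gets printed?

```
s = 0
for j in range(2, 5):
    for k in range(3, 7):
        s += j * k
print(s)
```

162

j=2,k=3: s = 0+6 = 6
j=2,k=4: s = 6+8 = 14
j=2,k=5: s = 14+10 = 24
j=2,k=6: s = 24+12 = 36
j=3,k=3: s = 36+9 = 45
j=3,k=4: s = 45+12 = 57
j=3,k=5: s = 57+15 = 72
j=3,k=6: s = 72+18 = 90
j=4,k=3: s = 90+12 = 102
j=4,k=4: s = 102+16 = 118
j=4,k=5: s = 118+20 = 138
j=4,k=6: s = 138+24 = 162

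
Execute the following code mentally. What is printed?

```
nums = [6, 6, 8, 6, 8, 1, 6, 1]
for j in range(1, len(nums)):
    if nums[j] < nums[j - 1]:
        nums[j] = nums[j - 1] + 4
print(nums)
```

[6, 6, 8, 12, 16, 20, 24, 28]

j=1: 6>=6, unchanged → [6, 6, 8, 6, 8, 1, 6, 1]
j=2: 8>=6, unchanged → [6, 6, 8, 6, 8, 1, 6, 1]
j=3: 6<8, nums[3] = 8+4 = 12 → [6, 6, 8, 12, 8, 1, 6, 1]
j=4: 8<12, nums[4] = 12+4 = 16 → [6, 6, 8, 12, 16, 1, 6, 1]
j=5: 1<16, nums[5] = 16+4 = 20 → [6, 6, 8, 12, 16, 20, 6, 1]
j=6: 6<20, nums[6] = 20+4 = 24 → [6, 6, 8, 12, 16, 20, 24, 1]
j=7: 1<24, nums[7] = 24+4 = 28 → [6, 6, 8, 12, 16, 20, 24, 28]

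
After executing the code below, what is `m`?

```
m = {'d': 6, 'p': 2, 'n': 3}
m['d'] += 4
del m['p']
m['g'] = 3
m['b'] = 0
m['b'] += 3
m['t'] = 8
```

m['d'] = 6+4 = 10 → {'d': 10, 'p': 2, 'n': 3}
del 'p' → {'d': 10, 'n': 3}
m['g'] = 3 → {'d': 10, 'n': 3, 'g': 3}
m['b'] = 0 → {'d': 10, 'n': 3, 'g': 3, 'b': 0}
m['b'] = 0+3 = 3 → {'d': 10, 'n': 3, 'g': 3, 'b': 3}
m['t'] = 8 → {'d': 10, 'n': 3, 'g': 3, 'b': 3, 't': 8}

{'d': 10, 'n': 3, 'g': 3, 'b': 3, 't': 8}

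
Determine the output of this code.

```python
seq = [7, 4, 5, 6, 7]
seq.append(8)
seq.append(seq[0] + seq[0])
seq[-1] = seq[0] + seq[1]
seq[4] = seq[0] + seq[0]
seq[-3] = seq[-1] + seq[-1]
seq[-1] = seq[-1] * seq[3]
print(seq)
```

append 8 → [7, 4, 5, 6, 7, 8]
append seq[0]+seq[0] = 7+7 = 14 → [7, 4, 5, 6, 7, 8, 14]
seq[-1] = seq[0]+seq[1] = 7+4 = 11 → [7, 4, 5, 6, 7, 8, 11]
seq[4] = seq[0]+seq[0] = 7+7 = 14 → [7, 4, 5, 6, 14, 8, 11]
seq[-3] = seq[-1]+seq[-1] = 11+11 = 22 → [7, 4, 5, 6, 22, 8, 11]
seq[-1] = seq[-1]*seq[3] = 11*6 = 66 → [7, 4, 5, 6, 22, 8, 66]

[7, 4, 5, 6, 22, 8, 66]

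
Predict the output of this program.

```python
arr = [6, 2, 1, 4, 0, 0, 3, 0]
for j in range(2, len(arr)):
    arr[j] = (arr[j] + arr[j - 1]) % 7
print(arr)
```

j=2: arr[2] = (1+2)%7 = 3 → [6, 2, 3, 4, 0, 0, 3, 0]
j=3: arr[3] = (4+3)%7 = 0 → [6, 2, 3, 0, 0, 0, 3, 0]
j=4: arr[4] = (0+0)%7 = 0 → [6, 2, 3, 0, 0, 0, 3, 0]
j=5: arr[5] = (0+0)%7 = 0 → [6, 2, 3, 0, 0, 0, 3, 0]
j=6: arr[6] = (3+0)%7 = 3 → [6, 2, 3, 0, 0, 0, 3, 0]
j=7: arr[7] = (0+3)%7 = 3 → [6, 2, 3, 0, 0, 0, 3, 3]

[6, 2, 3, 0, 0, 0, 3, 3]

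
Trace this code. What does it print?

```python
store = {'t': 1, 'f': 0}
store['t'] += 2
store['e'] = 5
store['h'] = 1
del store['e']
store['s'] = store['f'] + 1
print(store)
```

store['t'] = 1+2 = 3 → {'t': 3, 'f': 0}
store['e'] = 5 → {'t': 3, 'f': 0, 'e': 5}
store['h'] = 1 → {'t': 3, 'f': 0, 'e': 5, 'h': 1}
del 'e' → {'t': 3, 'f': 0, 'h': 1}
store['s'] = store['f']+1 = 1 → {'t': 3, 'f': 0, 'h': 1, 's': 1}

{'t': 3, 'f': 0, 'h': 1, 's': 1}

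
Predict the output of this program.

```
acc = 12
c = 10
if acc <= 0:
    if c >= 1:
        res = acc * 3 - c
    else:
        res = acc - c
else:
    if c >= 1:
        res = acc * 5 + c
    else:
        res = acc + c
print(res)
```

70

acc=12, c=10
acc <= 0 is False; c >= 1 is True
→ res = acc * 5 + c = 70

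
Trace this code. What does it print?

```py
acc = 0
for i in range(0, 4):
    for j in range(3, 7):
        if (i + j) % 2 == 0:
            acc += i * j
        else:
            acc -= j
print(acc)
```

i=0,j=3: odd sum, acc = 0-3 = -3
i=0,j=4: even sum, acc = (-3)+0 = -3
i=0,j=5: odd sum, acc = (-3)-5 = -8
i=0,j=6: even sum, acc = (-8)+0 = -8
i=1,j=3: even sum, acc = (-8)+3 = -5
i=1,j=4: odd sum, acc = (-5)-4 = -9
i=1,j=5: even sum, acc = (-9)+5 = -4
i=1,j=6: odd sum, acc = (-4)-6 = -10
i=2,j=3: odd sum, acc = (-10)-3 = -13
i=2,j=4: even sum, acc = (-13)+8 = -5
i=2,j=5: odd sum, acc = (-5)-5 = -10
i=2,j=6: even sum, acc = (-10)+12 = 2
i=3,j=3: even sum, acc = 2+9 = 11
i=3,j=4: odd sum, acc = 11-4 = 7
i=3,j=5: even sum, acc = 7+15 = 22
i=3,j=6: odd sum, acc = 22-6 = 16

16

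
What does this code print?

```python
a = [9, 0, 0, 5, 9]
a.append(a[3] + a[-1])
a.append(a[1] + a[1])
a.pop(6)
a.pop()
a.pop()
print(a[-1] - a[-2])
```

5

append a[3]+a[-1] = 5+9 = 14 → [9, 0, 0, 5, 9, 14]
append a[1]+a[1] = 0+0 = 0 → [9, 0, 0, 5, 9, 14, 0]
pop(6) removes 0 → [9, 0, 0, 5, 9, 14]
pop() removes 14 → [9, 0, 0, 5, 9]
pop() removes 9 → [9, 0, 0, 5]
a[-1]-a[-2] = 5-0 = 5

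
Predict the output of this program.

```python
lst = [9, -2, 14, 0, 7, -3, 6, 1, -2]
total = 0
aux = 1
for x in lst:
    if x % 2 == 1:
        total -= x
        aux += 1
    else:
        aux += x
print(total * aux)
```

x=9: odd, total = 0-9 = -9; aux=2
x=-2: not odd; aux=0
x=14: not odd; aux=14
x=0: not odd; aux=14
x=7: odd, total = (-9)-7 = -16; aux=15
x=-3: odd, total = (-16)-(-3) = -13; aux=16
x=6: not odd; aux=22
x=1: odd, total = (-13)-1 = -14; aux=23
x=-2: not odd; aux=21
total*aux = (-14)*21 = -294

-294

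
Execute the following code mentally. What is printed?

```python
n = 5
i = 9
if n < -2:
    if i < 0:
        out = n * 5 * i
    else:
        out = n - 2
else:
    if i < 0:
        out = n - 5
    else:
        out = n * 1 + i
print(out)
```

14

n=5, i=9
n < -2 is False; i < 0 is False
→ out = n * 1 + i = 14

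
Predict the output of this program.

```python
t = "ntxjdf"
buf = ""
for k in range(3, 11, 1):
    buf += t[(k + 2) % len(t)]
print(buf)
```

k=3: add t[5]='f' → 'f'
k=4: add t[0]='n' → 'fn'
k=5: add t[1]='t' → 'fnt'
k=6: add t[2]='x' → 'fntx'
k=7: add t[3]='j' → 'fntxj'
k=8: add t[4]='d' → 'fntxjd'
k=9: add t[5]='f' → 'fntxjdf'
k=10: add t[0]='n' → 'fntxjdfn'

fntxjdfn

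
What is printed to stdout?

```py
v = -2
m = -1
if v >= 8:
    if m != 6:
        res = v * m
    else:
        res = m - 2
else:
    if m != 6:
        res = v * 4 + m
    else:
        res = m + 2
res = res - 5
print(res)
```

-14

v=-2, m=-1
v >= 8 is False; m != 6 is True
→ res = v * 4 + m = -9
res = (-9)-5 = -14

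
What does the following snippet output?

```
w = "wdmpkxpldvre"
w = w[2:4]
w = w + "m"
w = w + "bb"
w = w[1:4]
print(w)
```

slice [2:4] → 'mp'
+ 'm' → 'mpm'
+ 'bb' → 'mpmbb'
slice [1:4] → 'pmb'

pmb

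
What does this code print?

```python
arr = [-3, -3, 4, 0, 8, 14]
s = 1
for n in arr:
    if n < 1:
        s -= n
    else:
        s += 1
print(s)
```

10

n=-3: <1, s = 1-(-3) = 4
n=-3: <1, s = 4-(-3) = 7
n=4: not <1, s = 7+1 = 8
n=0: <1, s = 8-0 = 8
n=8: not <1, s = 8+1 = 9
n=14: not <1, s = 9+1 = 10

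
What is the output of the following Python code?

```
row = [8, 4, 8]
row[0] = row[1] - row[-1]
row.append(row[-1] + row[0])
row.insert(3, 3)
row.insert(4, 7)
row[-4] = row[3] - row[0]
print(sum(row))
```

21

row[0] = row[1]-row[-1] = 4-8 = -4 → [-4, 4, 8]
append row[-1]+row[0] = 8+(-4) = 4 → [-4, 4, 8, 4]
insert 3 at 3 → [-4, 4, 8, 3, 4]
insert 7 at 4 → [-4, 4, 8, 3, 7, 4]
row[-4] = row[3]-row[0] = 3-(-4) = 7 → [-4, 4, 7, 3, 7, 4]
sum = 21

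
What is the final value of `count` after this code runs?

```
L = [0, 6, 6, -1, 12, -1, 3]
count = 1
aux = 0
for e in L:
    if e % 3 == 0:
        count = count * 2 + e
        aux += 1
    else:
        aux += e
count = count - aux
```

128

e=0: %3==0, count = 1*2+0 = 2; aux=1
e=6: %3==0, count = 2*2+6 = 10; aux=2
e=6: %3==0, count = 10*2+6 = 26; aux=3
e=-1: not %3==0; aux=2
e=12: %3==0, count = 26*2+12 = 64; aux=3
e=-1: not %3==0; aux=2
e=3: %3==0, count = 64*2+3 = 131; aux=3
count-aux = 131-3 = 128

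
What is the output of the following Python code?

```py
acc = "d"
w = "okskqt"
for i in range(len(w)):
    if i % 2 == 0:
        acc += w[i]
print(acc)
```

i=0: add 'o' → 'do'
i=1: skip
i=2: add 's' → 'dos'
i=3: skip
i=4: add 'q' → 'dosq'
i=5: skip

dosq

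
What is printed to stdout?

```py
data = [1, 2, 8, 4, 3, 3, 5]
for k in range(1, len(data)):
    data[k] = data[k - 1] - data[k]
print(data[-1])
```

-24

k=1: data[1] = 1-2 = -1 → [1, -1, 8, 4, 3, 3, 5]
k=2: data[2] = (-1)-8 = -9 → [1, -1, -9, 4, 3, 3, 5]
k=3: data[3] = (-9)-4 = -13 → [1, -1, -9, -13, 3, 3, 5]
k=4: data[4] = (-13)-3 = -16 → [1, -1, -9, -13, -16, 3, 5]
k=5: data[5] = (-16)-3 = -19 → [1, -1, -9, -13, -16, -19, 5]
k=6: data[6] = (-19)-5 = -24 → [1, -1, -9, -13, -16, -19, -24]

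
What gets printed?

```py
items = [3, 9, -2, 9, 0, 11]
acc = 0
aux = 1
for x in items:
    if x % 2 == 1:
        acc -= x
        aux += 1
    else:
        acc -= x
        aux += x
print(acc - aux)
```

-33

x=3: odd, acc = 0-3 = -3; aux=2
x=9: odd, acc = (-3)-9 = -12; aux=3
x=-2: not odd, acc = (-12)-(-2) = -10; aux=1
x=9: odd, acc = (-10)-9 = -19; aux=2
x=0: not odd, acc = (-19)-0 = -19; aux=2
x=11: odd, acc = (-19)-11 = -30; aux=3
acc-aux = (-30)-3 = -33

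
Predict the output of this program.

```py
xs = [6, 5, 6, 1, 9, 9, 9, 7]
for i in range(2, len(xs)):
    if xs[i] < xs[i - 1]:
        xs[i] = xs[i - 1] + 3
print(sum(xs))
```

i=2: 6>=5, unchanged → [6, 5, 6, 1, 9, 9, 9, 7]
i=3: 1<6, xs[3] = 6+3 = 9 → [6, 5, 6, 9, 9, 9, 9, 7]
i=4: 9>=9, unchanged → [6, 5, 6, 9, 9, 9, 9, 7]
i=5: 9>=9, unchanged → [6, 5, 6, 9, 9, 9, 9, 7]
i=6: 9>=9, unchanged → [6, 5, 6, 9, 9, 9, 9, 7]
i=7: 7<9, xs[7] = 9+3 = 12 → [6, 5, 6, 9, 9, 9, 9, 12]
sum = 65

65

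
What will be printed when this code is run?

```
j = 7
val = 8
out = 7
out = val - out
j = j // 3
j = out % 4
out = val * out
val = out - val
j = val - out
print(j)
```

-8

out = 8-7 = 1
j = 7//3 = 2
j = 1%4 = 1
out = 8*1 = 8
val = 8-8 = 0
j = 0-8 = -8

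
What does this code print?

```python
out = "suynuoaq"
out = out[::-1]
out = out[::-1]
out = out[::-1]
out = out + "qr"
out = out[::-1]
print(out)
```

reverse → 'qaounyus'
reverse → 'suynuoaq'
reverse → 'qaounyus'
+ 'qr' → 'qaounyusqr'
reverse → 'rqsuynuoaq'

rqsuynuoaq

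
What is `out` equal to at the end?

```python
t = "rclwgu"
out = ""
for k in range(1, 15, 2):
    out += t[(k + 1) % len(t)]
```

k=1: add t[2]='l' → 'l'
k=3: add t[4]='g' → 'lg'
k=5: add t[0]='r' → 'lgr'
k=7: add t[2]='l' → 'lgrl'
k=9: add t[4]='g' → 'lgrlg'
k=11: add t[0]='r' → 'lgrlgr'
k=13: add t[2]='l' → 'lgrlgrl'

'lgrlgrl'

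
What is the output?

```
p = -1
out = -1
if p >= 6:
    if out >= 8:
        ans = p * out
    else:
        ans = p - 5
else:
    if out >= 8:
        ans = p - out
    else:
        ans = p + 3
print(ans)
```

2

p=-1, out=-1
p >= 6 is False; out >= 8 is False
→ ans = p + 3 = 2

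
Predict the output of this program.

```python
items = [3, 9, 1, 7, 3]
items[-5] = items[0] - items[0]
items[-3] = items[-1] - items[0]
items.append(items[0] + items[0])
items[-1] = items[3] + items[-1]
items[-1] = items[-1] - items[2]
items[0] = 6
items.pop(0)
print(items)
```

items[-5] = items[0]-items[0] = 3-3 = 0 → [0, 9, 1, 7, 3]
items[-3] = items[-1]-items[0] = 3-0 = 3 → [0, 9, 3, 7, 3]
append items[0]+items[0] = 0+0 = 0 → [0, 9, 3, 7, 3, 0]
items[-1] = items[3]+items[-1] = 7+0 = 7 → [0, 9, 3, 7, 3, 7]
items[-1] = items[-1]-items[2] = 7-3 = 4 → [0, 9, 3, 7, 3, 4]
items[0] = 6 → [6, 9, 3, 7, 3, 4]
pop(0) removes 6 → [9, 3, 7, 3, 4]

[9, 3, 7, 3, 4]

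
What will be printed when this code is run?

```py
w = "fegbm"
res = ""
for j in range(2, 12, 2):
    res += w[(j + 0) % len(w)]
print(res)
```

j=2: add w[2]='g' → 'g'
j=4: add w[4]='m' → 'gm'
j=6: add w[1]='e' → 'gme'
j=8: add w[3]='b' → 'gmeb'
j=10: add w[0]='f' → 'gmebf'

gmebf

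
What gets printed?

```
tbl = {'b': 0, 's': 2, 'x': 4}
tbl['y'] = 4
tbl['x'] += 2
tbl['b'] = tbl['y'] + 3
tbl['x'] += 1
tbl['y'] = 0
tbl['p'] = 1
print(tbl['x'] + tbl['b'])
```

14

tbl['y'] = 4 → {'b': 0, 's': 2, 'x': 4, 'y': 4}
tbl['x'] = 4+2 = 6 → {'b': 0, 's': 2, 'x': 6, 'y': 4}
tbl['b'] = tbl['y']+3 = 7 → {'b': 7, 's': 2, 'x': 6, 'y': 4}
tbl['x'] = 6+1 = 7 → {'b': 7, 's': 2, 'x': 7, 'y': 4}
tbl['y'] = 0 → {'b': 7, 's': 2, 'x': 7, 'y': 0}
tbl['p'] = 1 → {'b': 7, 's': 2, 'x': 7, 'y': 0, 'p': 1}
tbl['x']+tbl['b'] = 7+7 = 14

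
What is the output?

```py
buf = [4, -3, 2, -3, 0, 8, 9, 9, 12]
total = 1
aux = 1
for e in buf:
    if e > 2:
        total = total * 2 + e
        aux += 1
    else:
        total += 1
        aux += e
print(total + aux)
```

e=4: >2, total = 1*2+4 = 6; aux=2
e=-3: not >2, total = 6+1 = 7; aux=-1
e=2: not >2, total = 7+1 = 8; aux=1
e=-3: not >2, total = 8+1 = 9; aux=-2
e=0: not >2, total = 9+1 = 10; aux=-2
e=8: >2, total = 10*2+8 = 28; aux=-1
e=9: >2, total = 28*2+9 = 65; aux=0
e=9: >2, total = 65*2+9 = 139; aux=1
e=12: >2, total = 139*2+12 = 290; aux=2
total+aux = 290+2 = 292

292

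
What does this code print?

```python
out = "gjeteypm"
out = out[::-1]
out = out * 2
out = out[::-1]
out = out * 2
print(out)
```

gjeteypmgjeteypmgjeteypmgjeteypm

reverse → 'mpyetejg'
repeat ×2 → 'mpyetejgmpyetejg'
reverse → 'gjeteypmgjeteypm'
repeat ×2 → 'gjeteypmgjeteypmgjeteypmgjeteypm'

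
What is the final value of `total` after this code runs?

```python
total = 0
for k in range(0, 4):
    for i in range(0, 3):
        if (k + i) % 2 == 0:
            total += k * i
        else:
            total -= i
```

2

k=0,i=0: even sum, total = 0+0 = 0
k=0,i=1: odd sum, total = 0-1 = -1
k=0,i=2: even sum, total = (-1)+0 = -1
k=1,i=0: odd sum, total = (-1)-0 = -1
k=1,i=1: even sum, total = (-1)+1 = 0
k=1,i=2: odd sum, total = 0-2 = -2
k=2,i=0: even sum, total = (-2)+0 = -2
k=2,i=1: odd sum, total = (-2)-1 = -3
k=2,i=2: even sum, total = (-3)+4 = 1
k=3,i=0: odd sum, total = 1-0 = 1
k=3,i=1: even sum, total = 1+3 = 4
k=3,i=2: odd sum, total = 4-2 = 2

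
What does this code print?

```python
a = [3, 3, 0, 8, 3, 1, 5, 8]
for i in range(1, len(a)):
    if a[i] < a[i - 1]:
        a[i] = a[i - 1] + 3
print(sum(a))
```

82

i=1: 3>=3, unchanged → [3, 3, 0, 8, 3, 1, 5, 8]
i=2: 0<3, a[2] = 3+3 = 6 → [3, 3, 6, 8, 3, 1, 5, 8]
i=3: 8>=6, unchanged → [3, 3, 6, 8, 3, 1, 5, 8]
i=4: 3<8, a[4] = 8+3 = 11 → [3, 3, 6, 8, 11, 1, 5, 8]
i=5: 1<11, a[5] = 11+3 = 14 → [3, 3, 6, 8, 11, 14, 5, 8]
i=6: 5<14, a[6] = 14+3 = 17 → [3, 3, 6, 8, 11, 14, 17, 8]
i=7: 8<17, a[7] = 17+3 = 20 → [3, 3, 6, 8, 11, 14, 17, 20]
sum = 82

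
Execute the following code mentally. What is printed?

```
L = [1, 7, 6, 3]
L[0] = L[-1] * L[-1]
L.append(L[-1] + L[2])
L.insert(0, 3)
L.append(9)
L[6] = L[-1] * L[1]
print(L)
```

L[0] = L[-1]*L[-1] = 3*3 = 9 → [9, 7, 6, 3]
append L[-1]+L[2] = 3+6 = 9 → [9, 7, 6, 3, 9]
insert 3 at 0 → [3, 9, 7, 6, 3, 9]
append 9 → [3, 9, 7, 6, 3, 9, 9]
L[6] = L[-1]*L[1] = 9*9 = 81 → [3, 9, 7, 6, 3, 9, 81]

[3, 9, 7, 6, 3, 9, 81]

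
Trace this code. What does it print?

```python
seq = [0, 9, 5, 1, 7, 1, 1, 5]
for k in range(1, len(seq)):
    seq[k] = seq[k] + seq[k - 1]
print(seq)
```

k=1: seq[1] = 9+0 = 9 → [0, 9, 5, 1, 7, 1, 1, 5]
k=2: seq[2] = 5+9 = 14 → [0, 9, 14, 1, 7, 1, 1, 5]
k=3: seq[3] = 1+14 = 15 → [0, 9, 14, 15, 7, 1, 1, 5]
k=4: seq[4] = 7+15 = 22 → [0, 9, 14, 15, 22, 1, 1, 5]
k=5: seq[5] = 1+22 = 23 → [0, 9, 14, 15, 22, 23, 1, 5]
k=6: seq[6] = 1+23 = 24 → [0, 9, 14, 15, 22, 23, 24, 5]
k=7: seq[7] = 5+24 = 29 → [0, 9, 14, 15, 22, 23, 24, 29]

[0, 9, 14, 15, 22, 23, 24, 29]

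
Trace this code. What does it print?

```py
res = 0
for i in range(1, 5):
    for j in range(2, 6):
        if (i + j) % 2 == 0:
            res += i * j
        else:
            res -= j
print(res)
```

40

i=1,j=2: odd sum, res = 0-2 = -2
i=1,j=3: even sum, res = (-2)+3 = 1
i=1,j=4: odd sum, res = 1-4 = -3
i=1,j=5: even sum, res = (-3)+5 = 2
i=2,j=2: even sum, res = 2+4 = 6
i=2,j=3: odd sum, res = 6-3 = 3
i=2,j=4: even sum, res = 3+8 = 11
i=2,j=5: odd sum, res = 11-5 = 6
i=3,j=2: odd sum, res = 6-2 = 4
i=3,j=3: even sum, res = 4+9 = 13
i=3,j=4: odd sum, res = 13-4 = 9
i=3,j=5: even sum, res = 9+15 = 24
i=4,j=2: even sum, res = 24+8 = 32
i=4,j=3: odd sum, res = 32-3 = 29
i=4,j=4: even sum, res = 29+16 = 45
i=4,j=5: odd sum, res = 45-5 = 40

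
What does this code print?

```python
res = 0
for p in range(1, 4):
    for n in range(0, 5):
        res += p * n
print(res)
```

p=1,n=0: res = 0+0 = 0
p=1,n=1: res = 0+1 = 1
p=1,n=2: res = 1+2 = 3
p=1,n=3: res = 3+3 = 6
p=1,n=4: res = 6+4 = 10
p=2,n=0: res = 10+0 = 10
p=2,n=1: res = 10+2 = 12
p=2,n=2: res = 12+4 = 16
p=2,n=3: res = 16+6 = 22
p=2,n=4: res = 22+8 = 30
p=3,n=0: res = 30+0 = 30
p=3,n=1: res = 30+3 = 33
p=3,n=2: res = 33+6 = 39
p=3,n=3: res = 39+9 = 48
p=3,n=4: res = 48+12 = 60

60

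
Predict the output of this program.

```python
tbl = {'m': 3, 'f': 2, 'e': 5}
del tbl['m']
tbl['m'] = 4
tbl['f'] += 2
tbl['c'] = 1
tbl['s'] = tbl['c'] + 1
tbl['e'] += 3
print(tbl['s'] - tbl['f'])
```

del 'm' → {'f': 2, 'e': 5}
tbl['m'] = 4 → {'f': 2, 'e': 5, 'm': 4}
tbl['f'] = 2+2 = 4 → {'f': 4, 'e': 5, 'm': 4}
tbl['c'] = 1 → {'f': 4, 'e': 5, 'm': 4, 'c': 1}
tbl['s'] = tbl['c']+1 = 2 → {'f': 4, 'e': 5, 'm': 4, 'c': 1, 's': 2}
tbl['e'] = 5+3 = 8 → {'f': 4, 'e': 8, 'm': 4, 'c': 1, 's': 2}
tbl['s']-tbl['f'] = 2-4 = -2

-2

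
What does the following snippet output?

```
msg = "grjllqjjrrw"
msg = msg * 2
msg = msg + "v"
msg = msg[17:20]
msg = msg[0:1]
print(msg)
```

j

repeat ×2 → 'grjllqjjrrwgrjllqjjrrw'
+ 'v' → 'grjllqjjrrwgrjllqjjrrwv'
slice [17:20] → 'jjr'
slice [0:1] → 'j'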